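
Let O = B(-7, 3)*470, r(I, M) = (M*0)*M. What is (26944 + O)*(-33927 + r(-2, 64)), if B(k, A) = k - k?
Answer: -914129088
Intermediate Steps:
B(k, A) = 0
r(I, M) = 0 (r(I, M) = 0*M = 0)
O = 0 (O = 0*470 = 0)
(26944 + O)*(-33927 + r(-2, 64)) = (26944 + 0)*(-33927 + 0) = 26944*(-33927) = -914129088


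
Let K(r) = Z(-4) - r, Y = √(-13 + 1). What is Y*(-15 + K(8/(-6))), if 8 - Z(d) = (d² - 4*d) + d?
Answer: -202*I*√3/3 ≈ -116.62*I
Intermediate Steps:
Z(d) = 8 - d² + 3*d (Z(d) = 8 - ((d² - 4*d) + d) = 8 - (d² - 3*d) = 8 + (-d² + 3*d) = 8 - d² + 3*d)
Y = 2*I*√3 (Y = √(-12) = 2*I*√3 ≈ 3.4641*I)
K(r) = -20 - r (K(r) = (8 - 1*(-4)² + 3*(-4)) - r = (8 - 1*16 - 12) - r = (8 - 16 - 12) - r = -20 - r)
Y*(-15 + K(8/(-6))) = (2*I*√3)*(-15 + (-20 - 8/(-6))) = (2*I*√3)*(-15 + (-20 - 8*(-1)/6)) = (2*I*√3)*(-15 + (-20 - 1*(-4/3))) = (2*I*√3)*(-15 + (-20 + 4/3)) = (2*I*√3)*(-15 - 56/3) = (2*I*√3)*(-101/3) = -202*I*√3/3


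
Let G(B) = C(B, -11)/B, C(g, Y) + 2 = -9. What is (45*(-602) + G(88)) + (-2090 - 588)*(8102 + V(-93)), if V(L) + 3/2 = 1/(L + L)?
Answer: -16159839757/744 ≈ -2.1720e+7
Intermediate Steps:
C(g, Y) = -11 (C(g, Y) = -2 - 9 = -11)
V(L) = -3/2 + 1/(2*L) (V(L) = -3/2 + 1/(L + L) = -3/2 + 1/(2*L))
G(B) = -11/B
(45*(-602) + G(88)) + (-2090 - 588)*(8102 + V(-93)) = (45*(-602) - 11/88) + (-2090 - 588)*(8102 + (½)*(1 - 3*(-93))/(-93)) = (-27090 - 11*1/88) - 2678*(8102 + (½)*(-1/93)*(1 + 279)) = (-27090 - ⅛) - 2678*(8102 + (½)*(-1/93)*280) = -216721/8 - 2678*(8102 - 140/93) = -216721/8 - 2678*753346/93 = -216721/8 - 2017460588/93 = -16159839757/744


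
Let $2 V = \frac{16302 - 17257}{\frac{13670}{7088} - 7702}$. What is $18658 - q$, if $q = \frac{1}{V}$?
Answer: $\frac{31546898027}{1692260} \approx 18642.0$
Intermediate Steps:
$V = \frac{1692260}{27289053}$ ($V = \frac{\left(16302 - 17257\right) \frac{1}{\frac{13670}{7088} - 7702}}{2} = \frac{\left(-955\right) \frac{1}{13670 \cdot \frac{1}{7088} - 7702}}{2} = \frac{\left(-955\right) \frac{1}{\frac{6835}{3544} - 7702}}{2} = \frac{\left(-955\right) \frac{1}{- \frac{27289053}{3544}}}{2} = \frac{\left(-955\right) \left(- \frac{3544}{27289053}\right)}{2} = \frac{1}{2} \cdot \frac{3384520}{27289053} = \frac{1692260}{27289053} \approx 0.062012$)
$q = \frac{27289053}{1692260}$ ($q = \frac{1}{\frac{1692260}{27289053}} = \frac{27289053}{1692260} \approx 16.126$)
$18658 - q = 18658 - \frac{27289053}{1692260} = \frac{31546898027}{1692260}$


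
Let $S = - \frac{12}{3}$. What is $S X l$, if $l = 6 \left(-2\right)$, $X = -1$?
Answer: $-48$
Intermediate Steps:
$l = -12$
$S = -4$ ($S = \left(-12\right) \frac{1}{3} = -4$)
$S X l = \left(-4\right) \left(-1\right) \left(-12\right) = 4 \left(-12\right) = -48$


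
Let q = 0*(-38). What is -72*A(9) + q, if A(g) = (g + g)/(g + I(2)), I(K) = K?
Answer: -1296/11 ≈ -117.82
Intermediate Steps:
q = 0
A(g) = 2*g/(2 + g) (A(g) = (g + g)/(g + 2) = (2*g)/(2 + g) = 2*g/(2 + g))
-72*A(9) + q = -144*9/(2 + 9) + 0 = -144*9/11 + 0 = -72*18/11 + 0 = -1296/11 + 0 = -1296/11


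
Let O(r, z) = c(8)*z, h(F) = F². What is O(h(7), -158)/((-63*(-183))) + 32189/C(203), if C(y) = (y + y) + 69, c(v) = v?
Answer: 370506581/5476275 ≈ 67.657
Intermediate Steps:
C(y) = 69 + 2*y (C(y) = 2*y + 69 = 69 + 2*y)
O(r, z) = 8*z
O(h(7), -158)/((-63*(-183))) + 32189/C(203) = (8*(-158))/((-63*(-183))) + 32189/(69 + 2*203) = -1264/11529 + 32189/(69 + 406) = -1264*1/11529 + 32189/475 = -1264/11529 + 32189*(1/475) = -1264/11529 + 32189/475 = 370506581/5476275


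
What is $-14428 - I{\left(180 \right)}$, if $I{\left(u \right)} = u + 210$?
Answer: $-14818$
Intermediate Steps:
$I{\left(u \right)} = 210 + u$
$-14428 - I{\left(180 \right)} = -14428 - \left(210 + 180\right) = -14428 - 390 = -14818$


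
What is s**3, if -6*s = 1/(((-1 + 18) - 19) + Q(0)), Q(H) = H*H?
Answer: 1/1728 ≈ 0.00057870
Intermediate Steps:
Q(H) = H**2
s = 1/12 (s = -1/(6*(((-1 + 18) - 19) + 0**2)) = -1/(6*((17 - 19) + 0)) = -1/(6*(-2 + 0)) = -1/6/(-2) = -1/6*(-1/2) = 1/12 ≈ 0.083333)
s**3 = (1/12)**3 = 1/1728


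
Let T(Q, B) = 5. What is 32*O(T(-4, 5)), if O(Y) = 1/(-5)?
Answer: -32/5 ≈ -6.4000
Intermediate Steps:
O(Y) = -1/5
32*O(T(-4, 5)) = 32*(-1/5) = -32/5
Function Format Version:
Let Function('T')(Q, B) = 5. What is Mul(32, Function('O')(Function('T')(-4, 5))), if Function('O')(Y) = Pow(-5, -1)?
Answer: Rational(-32, 5) ≈ -6.4000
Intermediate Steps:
Function('O')(Y) = Rational(-1, 5)
Mul(32, Function('O')(Function('T')(-4, 5))) = Mul(32, Rational(-1, 5)) = Rational(-32, 5)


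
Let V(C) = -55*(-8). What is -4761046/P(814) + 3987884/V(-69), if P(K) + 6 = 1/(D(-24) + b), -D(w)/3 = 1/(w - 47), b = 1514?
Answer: 56940755369401/70940210 ≈ 8.0266e+5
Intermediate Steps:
D(w) = -3/(-47 + w) (D(w) = -3/(w - 47) = -3/(-47 + w))
P(K) = -644911/107497 (P(K) = -6 + 1/(-3/(-47 - 24) + 1514) = -6 + 1/(-3/(-71) + 1514) = -6 + 1/(-3*(-1/71) + 1514) = -6 + 1/(3/71 + 1514) = -6 + 1/(107497/71) = -6 + 71/107497 = -644911/107497)
V(C) = 440
-4761046/P(814) + 3987884/V(-69) = -4761046/(-644911/107497) + 3987884/440 = -4761046*(-107497/644911) + 3987884*(1/440) = 511798161862/644911 + 996971/110 = 56940755369401/70940210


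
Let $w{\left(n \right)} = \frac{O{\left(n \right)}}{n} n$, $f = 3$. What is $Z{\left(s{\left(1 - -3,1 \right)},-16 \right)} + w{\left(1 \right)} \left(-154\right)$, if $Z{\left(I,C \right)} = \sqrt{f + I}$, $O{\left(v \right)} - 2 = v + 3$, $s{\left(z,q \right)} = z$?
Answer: $-924 + \sqrt{7} \approx -921.35$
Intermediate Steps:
$O{\left(v \right)} = 5 + v$ ($O{\left(v \right)} = 2 + \left(v + 3\right) = 2 + \left(3 + v\right) = 5 + v$)
$Z{\left(I,C \right)} = \sqrt{3 + I}$
$w{\left(n \right)} = 5 + n$ ($w{\left(n \right)} = \frac{5 + n}{n} n = 5 + n$)
$Z{\left(s{\left(1 - -3,1 \right)},-16 \right)} + w{\left(1 \right)} \left(-154\right) = \sqrt{3 + \left(1 - -3\right)} + \left(5 + 1\right) \left(-154\right) = \sqrt{3 + \left(1 + 3\right)} + 6 \left(-154\right) = \sqrt{3 + 4} - 924 = \sqrt{7} - 924 = -924 + \sqrt{7}$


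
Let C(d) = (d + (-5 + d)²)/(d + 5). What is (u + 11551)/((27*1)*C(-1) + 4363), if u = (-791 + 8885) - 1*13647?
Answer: 23992/18397 ≈ 1.3041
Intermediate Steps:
C(d) = (d + (-5 + d)²)/(5 + d)
u = -5553 (u = 8094 - 13647 = -5553)
(u + 11551)/((27*1)*C(-1) + 4363) = (-5553 + 11551)/((27*1)*((-1 + (-5 - 1)²)/(5 - 1)) + 4363) = 5998/(27*((-1 + (-6)²)/4) + 4363) = 5998/(27*((-1 + 36)/4) + 4363) = 5998/(27*((¼)*35) + 4363) = 5998/(27*(35/4) + 4363) = 5998/(945/4 + 4363) = 5998/(18397/4) = 5998*(4/18397) = 23992/18397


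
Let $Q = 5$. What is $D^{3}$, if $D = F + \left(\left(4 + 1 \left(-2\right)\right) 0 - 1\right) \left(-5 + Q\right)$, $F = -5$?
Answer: $-125$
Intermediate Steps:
$D = -5$ ($D = -5 + \left(\left(4 + 1 \left(-2\right)\right) 0 - 1\right) \left(-5 + 5\right) = -5 + \left(\left(4 - 2\right) 0 - 1\right) 0 = -5 + \left(2 \cdot 0 - 1\right) 0 = -5 + \left(0 - 1\right) 0 = -5 - 0 = -5 + 0 = -5$)
$D^{3} = \left(-5\right)^{3} = -125$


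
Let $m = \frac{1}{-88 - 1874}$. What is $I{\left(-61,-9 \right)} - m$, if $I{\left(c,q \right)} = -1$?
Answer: $- \frac{1961}{1962} \approx -0.99949$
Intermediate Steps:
$m = - \frac{1}{1962}$ ($m = \frac{1}{-1962} = - \frac{1}{1962} \approx -0.00050968$)
$I{\left(-61,-9 \right)} - m = -1 - - \frac{1}{1962} = -1 + \frac{1}{1962} = - \frac{1961}{1962}$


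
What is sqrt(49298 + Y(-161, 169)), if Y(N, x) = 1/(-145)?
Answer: sqrt(1036490305)/145 ≈ 222.03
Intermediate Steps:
Y(N, x) = -1/145
sqrt(49298 + Y(-161, 169)) = sqrt(49298 - 1/145) = sqrt(7148209/145) = sqrt(1036490305)/145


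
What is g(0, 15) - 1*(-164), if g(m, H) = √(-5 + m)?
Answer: 164 + I*√5 ≈ 164.0 + 2.2361*I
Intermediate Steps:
g(0, 15) - 1*(-164) = √(-5 + 0) - 1*(-164) = √(-5) + 164 = I*√5 + 164 = 164 + I*√5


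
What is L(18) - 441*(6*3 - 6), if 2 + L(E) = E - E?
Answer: -5294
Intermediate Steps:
L(E) = -2 (L(E) = -2 + (E - E) = -2 + 0 = -2)
L(18) - 441*(6*3 - 6) = -2 - 441*(6*3 - 6) = -2 - 441*(18 - 6) = -2 - 441*12 = -2 - 5292 = -5294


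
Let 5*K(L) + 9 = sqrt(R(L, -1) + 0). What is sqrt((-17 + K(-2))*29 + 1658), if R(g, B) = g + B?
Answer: sqrt(27820 + 145*I*sqrt(3))/5 ≈ 33.359 + 0.15057*I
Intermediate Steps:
R(g, B) = B + g
K(L) = -9/5 + sqrt(-1 + L)/5 (K(L) = -9/5 + sqrt((-1 + L) + 0)/5 = -9/5 + sqrt(-1 + L)/5)
sqrt((-17 + K(-2))*29 + 1658) = sqrt((-17 + (-9/5 + sqrt(-1 - 2)/5))*29 + 1658) = sqrt((-17 + (-9/5 + sqrt(-3)/5))*29 + 1658) = sqrt((-17 + (-9/5 + (I*sqrt(3))/5))*29 + 1658) = sqrt((-17 + (-9/5 + I*sqrt(3)/5))*29 + 1658) = sqrt((-94/5 + I*sqrt(3)/5)*29 + 1658) = sqrt((-2726/5 + 29*I*sqrt(3)/5) + 1658) = sqrt(5564/5 + 29*I*sqrt(3)/5)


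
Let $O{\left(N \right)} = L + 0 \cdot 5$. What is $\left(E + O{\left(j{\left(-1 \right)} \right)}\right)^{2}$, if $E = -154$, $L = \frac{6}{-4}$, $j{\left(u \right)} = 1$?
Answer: $\frac{96721}{4} \approx 24180.0$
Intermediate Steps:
$L = - \frac{3}{2}$ ($L = 6 \left(- \frac{1}{4}\right) = - \frac{3}{2} \approx -1.5$)
$O{\left(N \right)} = - \frac{3}{2}$ ($O{\left(N \right)} = - \frac{3}{2} + 0 \cdot 5 = - \frac{3}{2} + 0 = - \frac{3}{2}$)
$\left(E + O{\left(j{\left(-1 \right)} \right)}\right)^{2} = \left(-154 - \frac{3}{2}\right)^{2} = \left(- \frac{311}{2}\right)^{2} = \frac{96721}{4}$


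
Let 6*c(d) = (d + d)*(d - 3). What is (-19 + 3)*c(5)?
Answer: -160/3 ≈ -53.333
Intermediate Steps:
c(d) = d*(-3 + d)/3 (c(d) = ((d + d)*(d - 3))/6 = ((2*d)*(-3 + d))/6 = (2*d*(-3 + d))/6 = d*(-3 + d)/3)
(-19 + 3)*c(5) = (-19 + 3)*((⅓)*5*(-3 + 5)) = -16*5*2/3 = -16*10/3 = -160/3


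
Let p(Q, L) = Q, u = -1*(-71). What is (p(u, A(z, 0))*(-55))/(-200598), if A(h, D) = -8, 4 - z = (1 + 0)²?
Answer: 3905/200598 ≈ 0.019467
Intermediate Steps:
z = 3 (z = 4 - (1 + 0)² = 4 - 1*1² = 4 - 1*1 = 4 - 1 = 3)
u = 71
(p(u, A(z, 0))*(-55))/(-200598) = (71*(-55))/(-200598) = -3905*(-1/200598) = 3905/200598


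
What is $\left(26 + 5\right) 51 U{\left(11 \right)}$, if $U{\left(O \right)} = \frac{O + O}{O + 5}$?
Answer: $\frac{17391}{8} \approx 2173.9$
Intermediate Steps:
$U{\left(O \right)} = \frac{2 O}{5 + O}$
$\left(26 + 5\right) 51 U{\left(11 \right)} = \left(26 + 5\right) 51 \cdot 2 \cdot 11 \frac{1}{5 + 11} = 31 \cdot 51 \cdot 2 \cdot 11 \cdot \frac{1}{16} = 1581 \cdot 2 \cdot 11 \cdot \frac{1}{16} = 1581 \cdot \frac{11}{8} = \frac{17391}{8}$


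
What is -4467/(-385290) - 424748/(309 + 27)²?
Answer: -83923277/22375360 ≈ -3.7507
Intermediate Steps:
-4467/(-385290) - 424748/(309 + 27)² = -4467*(-1/385290) - 424748/(336²) = 1489/128430 - 424748/112896 = 1489/128430 - 424748*1/112896 = 1489/128430 - 106187/28224 = -83923277/22375360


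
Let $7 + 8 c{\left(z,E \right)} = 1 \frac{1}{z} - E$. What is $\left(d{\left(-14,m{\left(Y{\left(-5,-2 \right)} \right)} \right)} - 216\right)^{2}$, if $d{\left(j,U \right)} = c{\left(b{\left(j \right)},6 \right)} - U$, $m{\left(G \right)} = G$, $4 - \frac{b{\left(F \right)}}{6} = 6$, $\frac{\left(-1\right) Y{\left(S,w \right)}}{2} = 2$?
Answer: $\frac{420619081}{9216} \approx 45640.0$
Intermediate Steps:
$Y{\left(S,w \right)} = -4$ ($Y{\left(S,w \right)} = \left(-2\right) 2 = -4$)
$b{\left(F \right)} = -12$ ($b{\left(F \right)} = 24 - 36 = -12$)
$c{\left(z,E \right)} = - \frac{7}{8} - \frac{E}{8} + \frac{1}{8 z}$ ($c{\left(z,E \right)} = - \frac{7}{8} + \frac{1 \frac{1}{z} - E}{8} = - \frac{7}{8} + \frac{\frac{1}{z} - E}{8} = - \frac{7}{8} - \left(- \frac{1}{8 z} + \frac{E}{8}\right) = - \frac{7}{8} - \frac{E}{8} + \frac{1}{8 z}$)
$d{\left(j,U \right)} = - \frac{157}{96} - U$ ($d{\left(j,U \right)} = \frac{1 - - 12 \left(7 + 6\right)}{8 \left(-12\right)} - U = \frac{1}{8} \left(- \frac{1}{12}\right) \left(1 - \left(-12\right) 13\right) - U = \frac{1}{8} \left(- \frac{1}{12}\right) \left(1 + 156\right) - U = \frac{1}{8} \left(- \frac{1}{12}\right) 157 - U = - \frac{157}{96} - U$)
$\left(d{\left(-14,m{\left(Y{\left(-5,-2 \right)} \right)} \right)} - 216\right)^{2} = \left(\left(- \frac{157}{96} - -4\right) - 216\right)^{2} = \left(\left(- \frac{157}{96} + 4\right) - 216\right)^{2} = \left(\frac{227}{96} - 216\right)^{2} = \left(- \frac{20509}{96}\right)^{2} = \frac{420619081}{9216}$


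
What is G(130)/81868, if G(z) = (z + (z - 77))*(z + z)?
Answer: 11895/20467 ≈ 0.58118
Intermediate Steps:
G(z) = 2*z*(-77 + 2*z) (G(z) = (z + (-77 + z))*(2*z) = (-77 + 2*z)*(2*z) = 2*z*(-77 + 2*z))
G(130)/81868 = (2*130*(-77 + 2*130))/81868 = (2*130*(-77 + 260))*(1/81868) = (2*130*183)*(1/81868) = 47580*(1/81868) = 11895/20467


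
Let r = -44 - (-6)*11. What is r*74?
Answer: 1628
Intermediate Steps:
r = 22 (r = -44 - 1*(-66) = -44 + 66 = 22)
r*74 = 22*74 = 1628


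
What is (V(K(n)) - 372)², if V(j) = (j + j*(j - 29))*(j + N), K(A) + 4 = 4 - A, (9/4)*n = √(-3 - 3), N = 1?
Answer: 2255484592/19683 - 2143360*I*√6/243 ≈ 1.1459e+5 - 21606.0*I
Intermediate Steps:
n = 4*I*√6/9 (n = 4*√(-3 - 3)/9 = 4*√(-6)/9 = 4*(I*√6)/9 = 4*I*√6/9 ≈ 1.0887*I)
K(A) = -A (K(A) = -4 + (4 - A) = -A)
V(j) = (1 + j)*(j + j*(-29 + j)) (V(j) = (j + j*(j - 29))*(j + 1) = (j + j*(-29 + j))*(1 + j) = (1 + j)*(j + j*(-29 + j)))
(V(K(n)) - 372)² = ((-4*I*√6/9)*(-28 + (-4*I*√6/9)² - (-27)*4*I*√6/9) - 372)² = ((-4*I*√6/9)*(-28 + (-4*I*√6/9)² - (-12)*I*√6) - 372)² = ((-4*I*√6/9)*(-28 - 32/27 + 12*I*√6) - 372)² = ((-4*I*√6/9)*(-788/27 + 12*I*√6) - 372)² = (-4*I*√6*(-788/27 + 12*I*√6)/9 - 372)² = (-372 - 4*I*√6*(-788/27 + 12*I*√6)/9)²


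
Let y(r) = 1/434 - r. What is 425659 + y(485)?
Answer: 184525517/434 ≈ 4.2517e+5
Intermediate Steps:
y(r) = 1/434 - r
425659 + y(485) = 425659 + (1/434 - 1*485) = 425659 + (1/434 - 485) = 425659 - 210489/434 = 184525517/434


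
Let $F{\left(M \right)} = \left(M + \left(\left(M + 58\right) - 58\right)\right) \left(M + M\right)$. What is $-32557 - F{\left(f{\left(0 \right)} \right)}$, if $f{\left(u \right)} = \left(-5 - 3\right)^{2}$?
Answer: $-48941$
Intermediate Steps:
$f{\left(u \right)} = 64$ ($f{\left(u \right)} = \left(-8\right)^{2} = 64$)
$F{\left(M \right)} = 4 M^{2}$ ($F{\left(M \right)} = \left(M + \left(\left(58 + M\right) - 58\right)\right) 2 M = \left(M + M\right) 2 M = 2 M 2 M = 4 M^{2}$)
$-32557 - F{\left(f{\left(0 \right)} \right)} = -32557 - 4 \cdot 64^{2} = -32557 - 4 \cdot 4096 = -32557 - 16384 = -48941$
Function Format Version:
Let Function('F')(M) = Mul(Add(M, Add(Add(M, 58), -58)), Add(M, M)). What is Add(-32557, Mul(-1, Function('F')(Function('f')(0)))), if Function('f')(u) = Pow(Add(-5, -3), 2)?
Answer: -48941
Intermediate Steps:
Function('f')(u) = 64 (Function('f')(u) = Pow(-8, 2) = 64)
Function('F')(M) = Mul(4, Pow(M, 2)) (Function('F')(M) = Mul(Add(M, Add(Add(58, M), -58)), Mul(2, M)) = Mul(Add(M, M), Mul(2, M)) = Mul(Mul(2, M), Mul(2, M)) = Mul(4, Pow(M, 2)))
Add(-32557, Mul(-1, Function('F')(Function('f')(0)))) = Add(-32557, Mul(-1, Mul(4, Pow(64, 2)))) = Add(-32557, Mul(-1, Mul(4, 4096))) = Add(-32557, Mul(-1, 16384)) = Add(-32557, -16384) = -48941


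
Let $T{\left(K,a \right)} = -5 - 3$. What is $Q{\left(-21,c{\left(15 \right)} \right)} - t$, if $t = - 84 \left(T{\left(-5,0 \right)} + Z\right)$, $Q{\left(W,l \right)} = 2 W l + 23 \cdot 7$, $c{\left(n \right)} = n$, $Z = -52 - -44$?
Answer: $-1813$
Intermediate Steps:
$T{\left(K,a \right)} = -8$
$Z = -8$ ($Z = -52 + 44 = -8$)
$Q{\left(W,l \right)} = 161 + 2 W l$ ($Q{\left(W,l \right)} = 2 W l + 161 = 161 + 2 W l$)
$t = 1344$ ($t = - 84 \left(-8 - 8\right) = \left(-84\right) \left(-16\right) = 1344$)
$Q{\left(-21,c{\left(15 \right)} \right)} - t = \left(161 + 2 \left(-21\right) 15\right) - 1344 = \left(161 - 630\right) - 1344 = -469 - 1344 = -1813$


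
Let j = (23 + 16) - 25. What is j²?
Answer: 196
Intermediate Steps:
j = 14 (j = 39 - 25 = 14)
j² = 14² = 196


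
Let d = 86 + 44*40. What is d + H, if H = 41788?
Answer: 43634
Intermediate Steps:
d = 1846 (d = 86 + 1760 = 1846)
d + H = 1846 + 41788 = 43634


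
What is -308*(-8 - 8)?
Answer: 4928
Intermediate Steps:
-308*(-8 - 8) = -308*(-16) = 4928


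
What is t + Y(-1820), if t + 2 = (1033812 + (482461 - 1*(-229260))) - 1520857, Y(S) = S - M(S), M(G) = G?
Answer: 224674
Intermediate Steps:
Y(S) = 0 (Y(S) = S - S = 0)
t = 224674 (t = -2 + ((1033812 + (482461 - 1*(-229260))) - 1520857) = -2 + ((1033812 + (482461 + 229260)) - 1520857) = -2 + ((1033812 + 711721) - 1520857) = -2 + (1745533 - 1520857) = -2 + 224676 = 224674)
t + Y(-1820) = 224674 + 0 = 224674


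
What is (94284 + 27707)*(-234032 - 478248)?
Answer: -86891749480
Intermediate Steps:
(94284 + 27707)*(-234032 - 478248) = 121991*(-712280) = -86891749480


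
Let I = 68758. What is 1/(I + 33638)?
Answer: 1/102396 ≈ 9.7660e-6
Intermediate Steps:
1/(I + 33638) = 1/(68758 + 33638) = 1/102396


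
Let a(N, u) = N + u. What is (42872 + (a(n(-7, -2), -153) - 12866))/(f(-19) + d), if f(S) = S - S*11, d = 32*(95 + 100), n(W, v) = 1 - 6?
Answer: 14924/3215 ≈ 4.6420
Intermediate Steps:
n(W, v) = -5
d = 6240 (d = 32*195 = 6240)
f(S) = -10*S (f(S) = S - 11*S = -10*S)
(42872 + (a(n(-7, -2), -153) - 12866))/(f(-19) + d) = (42872 + ((-5 - 153) - 12866))/(-10*(-19) + 6240) = (42872 + (-158 - 12866))/(190 + 6240) = (42872 - 13024)/6430 = 29848*(1/6430) = 14924/3215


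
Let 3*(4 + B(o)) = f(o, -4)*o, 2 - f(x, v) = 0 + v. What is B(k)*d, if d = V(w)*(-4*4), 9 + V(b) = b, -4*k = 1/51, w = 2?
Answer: -22904/51 ≈ -449.10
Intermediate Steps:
f(x, v) = 2 - v (f(x, v) = 2 - (0 + v) = 2 - v)
k = -1/204 (k = -1/4/51 = -1/4*1/51 = -1/204 ≈ -0.0049020)
V(b) = -9 + b
B(o) = -4 + 2*o (B(o) = -4 + ((2 - 1*(-4))*o)/3 = -4 + ((2 + 4)*o)/3 = -4 + (6*o)/3 = -4 + 2*o)
d = 112 (d = (-9 + 2)*(-4*4) = -7*(-16) = 112)
B(k)*d = (-4 + 2*(-1/204))*112 = (-4 - 1/102)*112 = -409/102*112 = -22904/51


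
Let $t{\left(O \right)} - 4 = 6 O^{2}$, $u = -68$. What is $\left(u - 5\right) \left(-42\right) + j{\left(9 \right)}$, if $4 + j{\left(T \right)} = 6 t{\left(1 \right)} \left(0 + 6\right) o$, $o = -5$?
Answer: $1262$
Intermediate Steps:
$t{\left(O \right)} = 4 + 6 O^{2}$
$j{\left(T \right)} = -1804$ ($j{\left(T \right)} = -4 + 6 \left(4 + 6 \cdot 1^{2}\right) \left(0 + 6\right) \left(-5\right) = -4 + 6 \left(4 + 6 \cdot 1\right) 6 \left(-5\right) = -4 + 6 \left(4 + 6\right) 6 \left(-5\right) = -4 + 6 \cdot 10 \cdot 6 \left(-5\right) = -4 + 6 \cdot 60 \left(-5\right) = -4 + 360 \left(-5\right) = -4 - 1800 = -1804$)
$\left(u - 5\right) \left(-42\right) + j{\left(9 \right)} = \left(-68 - 5\right) \left(-42\right) - 1804 = \left(-73\right) \left(-42\right) - 1804 = 3066 - 1804 = 1262$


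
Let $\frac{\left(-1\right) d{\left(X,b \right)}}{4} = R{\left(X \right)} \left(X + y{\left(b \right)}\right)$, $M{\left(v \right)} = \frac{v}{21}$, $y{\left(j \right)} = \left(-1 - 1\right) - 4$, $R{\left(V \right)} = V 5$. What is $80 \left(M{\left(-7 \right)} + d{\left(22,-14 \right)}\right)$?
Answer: $- \frac{1689680}{3} \approx -5.6323 \cdot 10^{5}$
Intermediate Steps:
$R{\left(V \right)} = 5 V$
$y{\left(j \right)} = -6$ ($y{\left(j \right)} = -2 - 4 = -6$)
$M{\left(v \right)} = \frac{v}{21}$ ($M{\left(v \right)} = v \frac{1}{21} = \frac{v}{21}$)
$d{\left(X,b \right)} = - 20 X \left(-6 + X\right)$ ($d{\left(X,b \right)} = - 4 \cdot 5 X \left(X - 6\right) = - 4 \cdot 5 X \left(-6 + X\right) = - 20 X \left(-6 + X\right)$)
$80 \left(M{\left(-7 \right)} + d{\left(22,-14 \right)}\right) = 80 \left(\frac{1}{21} \left(-7\right) + 20 \cdot 22 \left(6 - 22\right)\right) = 80 \left(- \frac{1}{3} + 20 \cdot 22 \left(6 - 22\right)\right) = 80 \left(- \frac{1}{3} + 20 \cdot 22 \left(-16\right)\right) = 80 \left(- \frac{1}{3} - 7040\right) = 80 \left(- \frac{21121}{3}\right) = - \frac{1689680}{3}$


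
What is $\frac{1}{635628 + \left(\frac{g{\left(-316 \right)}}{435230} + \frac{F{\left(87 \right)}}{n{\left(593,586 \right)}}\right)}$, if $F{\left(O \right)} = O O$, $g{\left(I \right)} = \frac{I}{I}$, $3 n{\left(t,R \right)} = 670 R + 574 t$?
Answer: $\frac{26585371705}{16898407469730791} \approx 1.5732 \cdot 10^{-6}$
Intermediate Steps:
$n{\left(t,R \right)} = \frac{574 t}{3} + \frac{670 R}{3}$ ($n{\left(t,R \right)} = \frac{670 R + 574 t}{3} = \frac{574 t + 670 R}{3} = \frac{574 t}{3} + \frac{670 R}{3}$)
$g{\left(I \right)} = 1$
$F{\left(O \right)} = O^{2}$
$\frac{1}{635628 + \left(\frac{g{\left(-316 \right)}}{435230} + \frac{F{\left(87 \right)}}{n{\left(593,586 \right)}}\right)} = \frac{1}{635628 + \left(1 \cdot \frac{1}{435230} + \frac{87^{2}}{\frac{574}{3} \cdot 593 + \frac{670}{3} \cdot 586}\right)} = \frac{1}{635628 + \left(1 \cdot \frac{1}{435230} + \frac{7569}{\frac{340382}{3} + \frac{392620}{3}}\right)} = \frac{1}{635628 + \left(\frac{1}{435230} + \frac{7569}{244334}\right)} = \frac{1}{635628 + \frac{823625051}{26585371705}} = \frac{1}{\frac{16898407469730791}{26585371705}} = \frac{26585371705}{16898407469730791}$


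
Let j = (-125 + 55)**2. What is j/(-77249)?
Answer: -4900/77249 ≈ -0.063431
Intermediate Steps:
j = 4900 (j = (-70)**2 = 4900)
j/(-77249) = 4900/(-77249) = 4900*(-1/77249) = -4900/77249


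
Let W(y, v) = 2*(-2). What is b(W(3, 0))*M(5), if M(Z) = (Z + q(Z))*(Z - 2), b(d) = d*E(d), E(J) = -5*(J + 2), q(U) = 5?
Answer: -1200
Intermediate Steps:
W(y, v) = -4
E(J) = -10 - 5*J (E(J) = -5*(2 + J) = -10 - 5*J)
b(d) = d*(-10 - 5*d)
M(Z) = (-2 + Z)*(5 + Z) (M(Z) = (Z + 5)*(Z - 2) = (5 + Z)*(-2 + Z) = (-2 + Z)*(5 + Z))
b(W(3, 0))*M(5) = (-5*(-4)*(2 - 4))*(-10 + 5² + 3*5) = (-5*(-4)*(-2))*(-10 + 25 + 15) = -40*30 = -1200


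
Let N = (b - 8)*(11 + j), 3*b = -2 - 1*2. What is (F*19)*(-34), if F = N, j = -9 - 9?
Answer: -126616/3 ≈ -42205.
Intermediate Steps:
j = -18
b = -4/3 (b = (-2 - 1*2)/3 = (-2 - 2)/3 = (⅓)*(-4) = -4/3 ≈ -1.3333)
N = 196/3 (N = (-4/3 - 8)*(11 - 18) = -28/3*(-7) = 196/3 ≈ 65.333)
F = 196/3 ≈ 65.333
(F*19)*(-34) = ((196/3)*19)*(-34) = (3724/3)*(-34) = -126616/3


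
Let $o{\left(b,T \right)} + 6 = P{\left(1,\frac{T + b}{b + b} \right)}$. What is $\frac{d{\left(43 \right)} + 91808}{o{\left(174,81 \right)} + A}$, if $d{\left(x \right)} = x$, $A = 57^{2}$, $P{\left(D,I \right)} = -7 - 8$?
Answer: $\frac{30617}{1076} \approx 28.454$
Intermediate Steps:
$P{\left(D,I \right)} = -15$ ($P{\left(D,I \right)} = -7 - 8 = -15$)
$A = 3249$
$o{\left(b,T \right)} = -21$ ($o{\left(b,T \right)} = -6 - 15 = -21$)
$\frac{d{\left(43 \right)} + 91808}{o{\left(174,81 \right)} + A} = \frac{43 + 91808}{-21 + 3249} = \frac{91851}{3228} = 91851 \cdot \frac{1}{3228} = \frac{30617}{1076}$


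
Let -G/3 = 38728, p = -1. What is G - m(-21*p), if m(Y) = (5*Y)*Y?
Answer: -118389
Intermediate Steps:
G = -116184 (G = -3*38728 = -116184)
m(Y) = 5*Y²
G - m(-21*p) = -116184 - 5*(-21*(-1))² = -116184 - 5*21² = -116184 - 5*441 = -116184 - 1*2205 = -116184 - 2205 = -118389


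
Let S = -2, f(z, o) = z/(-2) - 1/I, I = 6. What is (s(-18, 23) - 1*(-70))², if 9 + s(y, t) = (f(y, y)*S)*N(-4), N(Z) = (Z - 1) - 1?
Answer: 27889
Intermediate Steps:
f(z, o) = -⅙ - z/2 (f(z, o) = z/(-2) - 1/6 = z*(-½) - 1*⅙ = -z/2 - ⅙ = -⅙ - z/2)
N(Z) = -2 + Z (N(Z) = (-1 + Z) - 1 = -2 + Z)
s(y, t) = -11 - 6*y (s(y, t) = -9 + ((-⅙ - y/2)*(-2))*(-2 - 4) = -9 + (⅓ + y)*(-6) = -9 + (-2 - 6*y) = -11 - 6*y)
(s(-18, 23) - 1*(-70))² = ((-11 - 6*(-18)) - 1*(-70))² = ((-11 + 108) + 70)² = (97 + 70)² = 167² = 27889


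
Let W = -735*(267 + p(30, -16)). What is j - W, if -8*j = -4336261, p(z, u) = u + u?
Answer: 5718061/8 ≈ 7.1476e+5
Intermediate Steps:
p(z, u) = 2*u
j = 4336261/8 (j = -1/8*(-4336261) = 4336261/8 ≈ 5.4203e+5)
W = -172725 (W = -735*(267 + 2*(-16)) = -735*(267 - 32) = -735*235 = -172725)
j - W = 4336261/8 - 1*(-172725) = 4336261/8 + 172725 = 5718061/8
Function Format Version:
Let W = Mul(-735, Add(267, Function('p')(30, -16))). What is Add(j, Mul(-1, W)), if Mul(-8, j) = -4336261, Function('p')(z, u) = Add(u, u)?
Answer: Rational(5718061, 8) ≈ 7.1476e+5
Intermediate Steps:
Function('p')(z, u) = Mul(2, u)
j = Rational(4336261, 8) (j = Mul(Rational(-1, 8), -4336261) = Rational(4336261, 8) ≈ 5.4203e+5)
W = -172725 (W = Mul(-735, Add(267, Mul(2, -16))) = Mul(-735, Add(267, -32)) = Mul(-735, 235) = -172725)
Add(j, Mul(-1, W)) = Add(Rational(4336261, 8), Mul(-1, -172725)) = Add(Rational(4336261, 8), 172725) = Rational(5718061, 8)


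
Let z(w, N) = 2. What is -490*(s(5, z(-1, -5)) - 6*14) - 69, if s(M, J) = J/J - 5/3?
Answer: 124253/3 ≈ 41418.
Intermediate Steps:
s(M, J) = -2/3 (s(M, J) = 1 - 5*1/3 = 1 - 5/3 = -2/3)
-490*(s(5, z(-1, -5)) - 6*14) - 69 = -490*(-2/3 - 6*14) - 69 = -490*(-2/3 - 84) - 69 = -490*(-254/3) - 69 = 124460/3 - 69 = 124253/3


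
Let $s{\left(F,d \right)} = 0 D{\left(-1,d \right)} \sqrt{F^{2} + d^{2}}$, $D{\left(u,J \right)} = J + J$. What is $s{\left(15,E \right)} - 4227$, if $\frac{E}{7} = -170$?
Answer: $-4227$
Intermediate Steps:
$E = -1190$ ($E = 7 \left(-170\right) = -1190$)
$D{\left(u,J \right)} = 2 J$
$s{\left(F,d \right)} = 0$ ($s{\left(F,d \right)} = 0 \cdot 2 d \sqrt{F^{2} + d^{2}} = 0 \sqrt{F^{2} + d^{2}} = 0$)
$s{\left(15,E \right)} - 4227 = 0 - 4227 = -4227$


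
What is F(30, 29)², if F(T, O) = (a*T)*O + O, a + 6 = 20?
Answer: 149059681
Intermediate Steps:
a = 14 (a = -6 + 20 = 14)
F(T, O) = O + 14*O*T (F(T, O) = (14*T)*O + O = 14*O*T + O = O + 14*O*T)
F(30, 29)² = (29*(1 + 14*30))² = (29*(1 + 420))² = (29*421)² = 12209² = 149059681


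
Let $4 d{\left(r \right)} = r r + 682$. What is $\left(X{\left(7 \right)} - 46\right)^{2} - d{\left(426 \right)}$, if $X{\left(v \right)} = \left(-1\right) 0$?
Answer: $- \frac{86847}{2} \approx -43424.0$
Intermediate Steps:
$X{\left(v \right)} = 0$
$d{\left(r \right)} = \frac{341}{2} + \frac{r^{2}}{4}$ ($d{\left(r \right)} = \frac{r r + 682}{4} = \frac{r^{2} + 682}{4} = \frac{682 + r^{2}}{4} = \frac{341}{2} + \frac{r^{2}}{4}$)
$\left(X{\left(7 \right)} - 46\right)^{2} - d{\left(426 \right)} = \left(0 - 46\right)^{2} - \left(\frac{341}{2} + \frac{426^{2}}{4}\right) = \left(-46\right)^{2} - \left(\frac{341}{2} + \frac{1}{4} \cdot 181476\right) = 2116 - \left(\frac{341}{2} + 45369\right) = 2116 - \frac{91079}{2} = - \frac{86847}{2}$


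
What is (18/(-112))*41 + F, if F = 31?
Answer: 1367/56 ≈ 24.411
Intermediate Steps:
(18/(-112))*41 + F = (18/(-112))*41 + 31 = (18*(-1/112))*41 + 31 = -9/56*41 + 31 = -369/56 + 31 = 1367/56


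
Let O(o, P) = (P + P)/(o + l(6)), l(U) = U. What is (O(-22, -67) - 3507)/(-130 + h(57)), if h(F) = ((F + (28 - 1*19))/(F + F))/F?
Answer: 30312087/1126232 ≈ 26.915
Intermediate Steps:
O(o, P) = 2*P/(6 + o) (O(o, P) = (P + P)/(o + 6) = (2*P)/(6 + o) = 2*P/(6 + o))
h(F) = (9 + F)/(2*F²) (h(F) = ((F + (28 - 19))/((2*F)))/F = ((F + 9)*(1/(2*F)))/F = ((9 + F)*(1/(2*F)))/F = ((9 + F)/(2*F))/F = (9 + F)/(2*F²))
(O(-22, -67) - 3507)/(-130 + h(57)) = (2*(-67)/(6 - 22) - 3507)/(-130 + (½)*(9 + 57)/57²) = (2*(-67)/(-16) - 3507)/(-130 + (½)*(1/3249)*66) = (2*(-67)*(-1/16) - 3507)/(-130 + 11/1083) = (67/8 - 3507)/(-140779/1083) = -27989/8*(-1083/140779) = 30312087/1126232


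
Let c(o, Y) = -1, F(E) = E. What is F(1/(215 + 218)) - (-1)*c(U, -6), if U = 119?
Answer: -432/433 ≈ -0.99769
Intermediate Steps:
F(1/(215 + 218)) - (-1)*c(U, -6) = 1/(215 + 218) - (-1)*(-1) = 1/433 - 1*1 = 1/433 - 1 = -432/433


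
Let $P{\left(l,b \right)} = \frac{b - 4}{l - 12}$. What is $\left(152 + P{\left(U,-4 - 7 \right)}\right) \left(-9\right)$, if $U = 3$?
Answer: $-1383$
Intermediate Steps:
$P{\left(l,b \right)} = \frac{-4 + b}{-12 + l}$
$\left(152 + P{\left(U,-4 - 7 \right)}\right) \left(-9\right) = \left(152 + \frac{-4 - 11}{-12 + 3}\right) \left(-9\right) = \left(152 + \frac{-4 - 11}{-9}\right) \left(-9\right) = \left(152 - \frac{-4 - 11}{9}\right) \left(-9\right) = \left(152 - - \frac{5}{3}\right) \left(-9\right) = \left(152 + \frac{5}{3}\right) \left(-9\right) = \frac{461}{3} \left(-9\right) = -1383$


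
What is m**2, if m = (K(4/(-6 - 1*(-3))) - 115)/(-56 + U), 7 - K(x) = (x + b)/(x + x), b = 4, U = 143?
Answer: 11449/7569 ≈ 1.5126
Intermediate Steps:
K(x) = 7 - (4 + x)/(2*x) (K(x) = 7 - (x + 4)/(x + x) = 7 - (4 + x)/(2*x))
m = -107/87 (m = ((13/2 - 2/(4/(-6 - 1*(-3)))) - 115)/(-56 + 143) = ((13/2 - 2/(4/(-6 + 3))) - 115)/87 = ((13/2 - 2/(4/(-3))) - 115)*(1/87) = ((13/2 - 2/(4*(-1/3))) - 115)*(1/87) = ((13/2 - 2/(-4/3)) - 115)*(1/87) = ((13/2 - 2*(-3/4)) - 115)*(1/87) = ((13/2 + 3/2) - 115)*(1/87) = (8 - 115)*(1/87) = -107*1/87 = -107/87 ≈ -1.2299)
m**2 = (-107/87)**2 = 11449/7569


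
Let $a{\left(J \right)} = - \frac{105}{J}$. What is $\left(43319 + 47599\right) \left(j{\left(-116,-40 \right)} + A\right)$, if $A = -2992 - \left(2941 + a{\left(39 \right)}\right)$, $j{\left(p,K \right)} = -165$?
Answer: $- \frac{7204251402}{13} \approx -5.5417 \cdot 10^{8}$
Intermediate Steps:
$A = - \frac{77094}{13}$ ($A = -2992 - \left(2941 - \frac{105}{39}\right) = -2992 - \left(2941 - \frac{35}{13}\right) = -2992 - \frac{38198}{13} = - \frac{77094}{13} \approx -5930.3$)
$\left(43319 + 47599\right) \left(j{\left(-116,-40 \right)} + A\right) = \left(43319 + 47599\right) \left(-165 - \frac{77094}{13}\right) = 90918 \left(- \frac{79239}{13}\right) = - \frac{7204251402}{13}$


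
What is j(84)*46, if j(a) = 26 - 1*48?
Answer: -1012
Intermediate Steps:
j(a) = -22 (j(a) = 26 - 48 = -22)
j(84)*46 = -22*46 = -1012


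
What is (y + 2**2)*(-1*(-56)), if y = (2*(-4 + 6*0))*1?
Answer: -224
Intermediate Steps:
y = -8 (y = (2*(-4 + 0))*1 = (2*(-4))*1 = -8*1 = -8)
(y + 2**2)*(-1*(-56)) = (-8 + 2**2)*(-1*(-56)) = (-8 + 4)*56 = -4*56 = -224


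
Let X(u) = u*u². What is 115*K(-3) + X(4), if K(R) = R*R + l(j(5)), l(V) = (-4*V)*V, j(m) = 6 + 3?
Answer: -36161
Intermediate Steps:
j(m) = 9
l(V) = -4*V²
X(u) = u³
K(R) = -324 + R² (K(R) = R*R - 4*9² = R² - 4*81 = R² - 324 = -324 + R²)
115*K(-3) + X(4) = 115*(-324 + (-3)²) + 4³ = 115*(-324 + 9) + 64 = 115*(-315) + 64 = -36225 + 64 = -36161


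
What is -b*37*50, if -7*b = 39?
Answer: 72150/7 ≈ 10307.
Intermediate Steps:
b = -39/7 (b = -⅐*39 = -39/7 ≈ -5.5714)
-b*37*50 = -(-39/7*37)*50 = -(-1443)*50/7 = -1*(-72150/7) = 72150/7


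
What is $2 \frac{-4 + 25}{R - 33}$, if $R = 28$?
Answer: $- \frac{42}{5} \approx -8.4$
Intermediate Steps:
$2 \frac{-4 + 25}{R - 33} = 2 \frac{-4 + 25}{28 - 33} = 2 \frac{21}{-5} = 2 \cdot 21 \left(- \frac{1}{5}\right) = 2 \left(- \frac{21}{5}\right) = - \frac{42}{5}$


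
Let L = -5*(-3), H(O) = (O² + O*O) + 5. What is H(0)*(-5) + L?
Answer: -10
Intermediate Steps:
H(O) = 5 + 2*O² (H(O) = (O² + O²) + 5 = 2*O² + 5 = 5 + 2*O²)
L = 15
H(0)*(-5) + L = (5 + 2*0²)*(-5) + 15 = (5 + 2*0)*(-5) + 15 = (5 + 0)*(-5) + 15 = 5*(-5) + 15 = -25 + 15 = -10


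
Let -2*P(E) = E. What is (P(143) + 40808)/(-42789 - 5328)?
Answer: -81473/96234 ≈ -0.84661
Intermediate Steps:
P(E) = -E/2
(P(143) + 40808)/(-42789 - 5328) = (-½*143 + 40808)/(-42789 - 5328) = (-143/2 + 40808)/(-48117) = (81473/2)*(-1/48117) = -81473/96234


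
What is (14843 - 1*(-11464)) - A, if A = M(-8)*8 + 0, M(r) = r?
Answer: 26371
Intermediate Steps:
A = -64 (A = -8*8 + 0 = -64 + 0 = -64)
(14843 - 1*(-11464)) - A = (14843 - 1*(-11464)) - 1*(-64) = (14843 + 11464) + 64 = 26307 + 64 = 26371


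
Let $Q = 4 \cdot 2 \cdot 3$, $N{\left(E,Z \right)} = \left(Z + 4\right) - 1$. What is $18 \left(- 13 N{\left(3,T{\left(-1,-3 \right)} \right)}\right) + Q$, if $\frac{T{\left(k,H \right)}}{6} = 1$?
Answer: $-2082$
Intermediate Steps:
$T{\left(k,H \right)} = 6$ ($T{\left(k,H \right)} = 6 \cdot 1 = 6$)
$N{\left(E,Z \right)} = 3 + Z$ ($N{\left(E,Z \right)} = \left(4 + Z\right) - 1 = 3 + Z$)
$Q = 24$ ($Q = 4 \cdot 6 = 24$)
$18 \left(- 13 N{\left(3,T{\left(-1,-3 \right)} \right)}\right) + Q = 18 \left(- 13 \left(3 + 6\right)\right) + 24 = 18 \left(\left(-13\right) 9\right) + 24 = 18 \left(-117\right) + 24 = -2106 + 24 = -2082$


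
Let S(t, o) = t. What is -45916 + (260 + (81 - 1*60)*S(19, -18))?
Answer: -45257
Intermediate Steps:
-45916 + (260 + (81 - 1*60)*S(19, -18)) = -45916 + (260 + (81 - 1*60)*19) = -45916 + (260 + (81 - 60)*19) = -45916 + (260 + 21*19) = -45916 + (260 + 399) = -45916 + 659 = -45257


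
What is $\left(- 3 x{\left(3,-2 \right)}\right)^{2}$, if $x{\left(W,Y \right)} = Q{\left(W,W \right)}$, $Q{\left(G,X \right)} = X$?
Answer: $81$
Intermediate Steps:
$x{\left(W,Y \right)} = W$
$\left(- 3 x{\left(3,-2 \right)}\right)^{2} = \left(\left(-3\right) 3\right)^{2} = \left(-9\right)^{2} = 81$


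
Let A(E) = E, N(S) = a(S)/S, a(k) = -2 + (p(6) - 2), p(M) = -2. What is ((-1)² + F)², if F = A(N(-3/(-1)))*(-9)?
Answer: 361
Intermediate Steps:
a(k) = -6 (a(k) = -2 + (-2 - 2) = -2 - 4 = -6)
N(S) = -6/S
F = 18 (F = -6/((-3/(-1)))*(-9) = -6/((-3*(-1)))*(-9) = -6/3*(-9) = -6*⅓*(-9) = -2*(-9) = 18)
((-1)² + F)² = ((-1)² + 18)² = (1 + 18)² = 19² = 361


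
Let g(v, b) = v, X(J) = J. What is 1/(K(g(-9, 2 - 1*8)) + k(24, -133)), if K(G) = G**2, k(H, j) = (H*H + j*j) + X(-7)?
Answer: 1/18339 ≈ 5.4529e-5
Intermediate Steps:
k(H, j) = -7 + H**2 + j**2 (k(H, j) = (H*H + j*j) - 7 = (H**2 + j**2) - 7 = -7 + H**2 + j**2)
1/(K(g(-9, 2 - 1*8)) + k(24, -133)) = 1/((-9)**2 + (-7 + 24**2 + (-133)**2)) = 1/(81 + (-7 + 576 + 17689)) = 1/(81 + 18258) = 1/18339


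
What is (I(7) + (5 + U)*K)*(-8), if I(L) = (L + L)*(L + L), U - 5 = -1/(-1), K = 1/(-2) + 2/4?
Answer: -1568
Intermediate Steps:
K = 0 (K = 1*(-1/2) + 2*(1/4) = -1/2 + 1/2 = 0)
U = 6 (U = 5 - 1/(-1) = 5 - 1*(-1) = 5 + 1 = 6)
I(L) = 4*L**2 (I(L) = (2*L)*(2*L) = 4*L**2)
(I(7) + (5 + U)*K)*(-8) = (4*7**2 + (5 + 6)*0)*(-8) = (4*49 + 11*0)*(-8) = (196 + 0)*(-8) = 196*(-8) = -1568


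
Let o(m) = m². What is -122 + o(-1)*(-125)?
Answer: -247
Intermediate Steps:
-122 + o(-1)*(-125) = -122 + (-1)²*(-125) = -122 + 1*(-125) = -122 - 125 = -247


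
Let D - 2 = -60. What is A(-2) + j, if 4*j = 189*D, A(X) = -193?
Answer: -5867/2 ≈ -2933.5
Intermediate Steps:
D = -58 (D = 2 - 60 = -58)
j = -5481/2 (j = (189*(-58))/4 = (¼)*(-10962) = -5481/2 ≈ -2740.5)
A(-2) + j = -193 - 5481/2 = -5867/2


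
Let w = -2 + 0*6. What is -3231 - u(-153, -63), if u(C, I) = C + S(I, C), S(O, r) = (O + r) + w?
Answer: -2860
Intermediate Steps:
w = -2 (w = -2 + 0 = -2)
S(O, r) = -2 + O + r (S(O, r) = (O + r) - 2 = -2 + O + r)
u(C, I) = -2 + I + 2*C (u(C, I) = C + (-2 + I + C) = C + (-2 + C + I) = -2 + I + 2*C)
-3231 - u(-153, -63) = -3231 - (-2 - 63 + 2*(-153)) = -3231 - (-2 - 63 - 306) = -3231 - 1*(-371) = -3231 + 371 = -2860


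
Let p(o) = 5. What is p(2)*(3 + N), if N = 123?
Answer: 630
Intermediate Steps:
p(2)*(3 + N) = 5*(3 + 123) = 5*126 = 630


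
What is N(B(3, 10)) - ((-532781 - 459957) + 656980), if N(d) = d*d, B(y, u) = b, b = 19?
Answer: 336119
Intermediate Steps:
B(y, u) = 19
N(d) = d**2
N(B(3, 10)) - ((-532781 - 459957) + 656980) = 19**2 - ((-532781 - 459957) + 656980) = 361 - (-992738 + 656980) = 361 - 1*(-335758) = 361 + 335758 = 336119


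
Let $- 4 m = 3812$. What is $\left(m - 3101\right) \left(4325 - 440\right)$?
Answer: $-15749790$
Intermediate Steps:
$m = -953$ ($m = \left(- \frac{1}{4}\right) 3812 = -953$)
$\left(m - 3101\right) \left(4325 - 440\right) = \left(-953 - 3101\right) \left(4325 - 440\right) = - 4054 \left(4325 - 440\right) = \left(-4054\right) 3885 = -15749790$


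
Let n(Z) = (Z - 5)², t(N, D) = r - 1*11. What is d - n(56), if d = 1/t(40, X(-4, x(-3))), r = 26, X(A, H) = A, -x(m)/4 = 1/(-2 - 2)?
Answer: -39014/15 ≈ -2600.9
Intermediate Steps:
x(m) = 1 (x(m) = -4/(-2 - 2) = -4/(-4) = -4*(-¼) = 1)
t(N, D) = 15 (t(N, D) = 26 - 1*11 = 26 - 11 = 15)
n(Z) = (-5 + Z)²
d = 1/15 ≈ 0.066667
d - n(56) = 1/15 - (-5 + 56)² = 1/15 - 1*51² = 1/15 - 1*2601 = 1/15 - 2601 = -39014/15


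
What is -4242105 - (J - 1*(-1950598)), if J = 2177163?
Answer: -8369866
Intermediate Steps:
-4242105 - (J - 1*(-1950598)) = -4242105 - (2177163 - 1*(-1950598)) = -4242105 - (2177163 + 1950598) = -4242105 - 1*4127761 = -4242105 - 4127761 = -8369866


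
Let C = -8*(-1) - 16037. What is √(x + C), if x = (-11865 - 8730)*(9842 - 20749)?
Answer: 2*√56153409 ≈ 14987.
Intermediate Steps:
C = -16029 (C = 8 - 16037 = -16029)
x = 224629665 (x = -20595*(-10907) = 224629665)
√(x + C) = √(224629665 - 16029) = √224613636 = 2*√56153409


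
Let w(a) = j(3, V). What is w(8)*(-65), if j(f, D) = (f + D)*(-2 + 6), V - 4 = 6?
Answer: -3380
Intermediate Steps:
V = 10 (V = 4 + 6 = 10)
j(f, D) = 4*D + 4*f (j(f, D) = (D + f)*4 = 4*D + 4*f)
w(a) = 52 (w(a) = 4*10 + 4*3 = 40 + 12 = 52)
w(8)*(-65) = 52*(-65) = -3380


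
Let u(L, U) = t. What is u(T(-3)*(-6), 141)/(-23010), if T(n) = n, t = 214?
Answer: -107/11505 ≈ -0.0093003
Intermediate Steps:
u(L, U) = 214
u(T(-3)*(-6), 141)/(-23010) = 214/(-23010) = 214*(-1/23010) = -107/11505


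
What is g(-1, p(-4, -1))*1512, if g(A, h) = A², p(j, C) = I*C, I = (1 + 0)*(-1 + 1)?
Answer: 1512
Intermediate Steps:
I = 0 (I = 1*0 = 0)
p(j, C) = 0 (p(j, C) = 0*C = 0)
g(-1, p(-4, -1))*1512 = (-1)²*1512 = 1*1512 = 1512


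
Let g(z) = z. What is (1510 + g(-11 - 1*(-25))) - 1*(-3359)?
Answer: 4883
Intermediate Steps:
(1510 + g(-11 - 1*(-25))) - 1*(-3359) = (1510 + (-11 - 1*(-25))) - 1*(-3359) = (1510 + (-11 + 25)) + 3359 = (1510 + 14) + 3359 = 1524 + 3359 = 4883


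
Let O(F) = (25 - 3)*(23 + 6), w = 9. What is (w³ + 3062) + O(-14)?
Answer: 4429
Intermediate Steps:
O(F) = 638 (O(F) = 22*29 = 638)
(w³ + 3062) + O(-14) = (9³ + 3062) + 638 = (729 + 3062) + 638 = 3791 + 638 = 4429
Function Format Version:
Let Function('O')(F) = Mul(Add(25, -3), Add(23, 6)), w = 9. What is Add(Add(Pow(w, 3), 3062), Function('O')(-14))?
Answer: 4429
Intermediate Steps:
Function('O')(F) = 638 (Function('O')(F) = Mul(22, 29) = 638)
Add(Add(Pow(w, 3), 3062), Function('O')(-14)) = Add(Add(Pow(9, 3), 3062), 638) = Add(Add(729, 3062), 638) = Add(3791, 638) = 4429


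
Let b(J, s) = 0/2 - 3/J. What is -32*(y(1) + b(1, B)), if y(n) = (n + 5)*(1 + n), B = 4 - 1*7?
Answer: -288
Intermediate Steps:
B = -3 (B = 4 - 7 = -3)
y(n) = (1 + n)*(5 + n) (y(n) = (5 + n)*(1 + n) = (1 + n)*(5 + n))
b(J, s) = -3/J (b(J, s) = 0*(½) - 3/J = 0 - 3/J = -3/J)
-32*(y(1) + b(1, B)) = -32*((5 + 1² + 6*1) - 3/1) = -32*((5 + 1 + 6) - 3*1) = -32*(12 - 3) = -32*9 = -288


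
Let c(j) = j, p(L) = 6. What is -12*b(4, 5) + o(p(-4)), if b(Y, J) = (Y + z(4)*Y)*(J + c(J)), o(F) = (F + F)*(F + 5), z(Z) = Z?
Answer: -2268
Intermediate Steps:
o(F) = 2*F*(5 + F) (o(F) = (2*F)*(5 + F) = 2*F*(5 + F))
b(Y, J) = 10*J*Y (b(Y, J) = (Y + 4*Y)*(J + J) = (5*Y)*(2*J) = 10*J*Y)
-12*b(4, 5) + o(p(-4)) = -120*5*4 + 2*6*(5 + 6) = -12*200 + 2*6*11 = -2400 + 132 = -2268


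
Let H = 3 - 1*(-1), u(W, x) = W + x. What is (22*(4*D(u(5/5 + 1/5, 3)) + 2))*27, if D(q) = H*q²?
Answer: 4220964/25 ≈ 1.6884e+5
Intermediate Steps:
H = 4 (H = 3 + 1 = 4)
D(q) = 4*q²
(22*(4*D(u(5/5 + 1/5, 3)) + 2))*27 = (22*(4*(4*((5/5 + 1/5) + 3)²) + 2))*27 = (22*(4*(4*((5*(⅕) + 1*(⅕)) + 3)²) + 2))*27 = (22*(4*(4*((1 + ⅕) + 3)²) + 2))*27 = (22*(4*(4*(6/5 + 3)²) + 2))*27 = (22*(4*(4*(21/5)²) + 2))*27 = (22*(4*(4*(441/25)) + 2))*27 = (22*(4*(1764/25) + 2))*27 = (22*(7056/25 + 2))*27 = (22*(7106/25))*27 = (156332/25)*27 = 4220964/25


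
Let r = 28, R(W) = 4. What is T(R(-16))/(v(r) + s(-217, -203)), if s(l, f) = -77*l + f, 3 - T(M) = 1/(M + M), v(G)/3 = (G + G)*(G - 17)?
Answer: 1/6384 ≈ 0.00015664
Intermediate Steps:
v(G) = 6*G*(-17 + G) (v(G) = 3*((G + G)*(G - 17)) = 3*((2*G)*(-17 + G)) = 3*(2*G*(-17 + G)) = 6*G*(-17 + G))
T(M) = 3 - 1/(2*M) (T(M) = 3 - 1/(M + M) = 3 - 1/(2*M))
s(l, f) = f - 77*l
T(R(-16))/(v(r) + s(-217, -203)) = (3 - ½/4)/(6*28*(-17 + 28) + (-203 - 77*(-217))) = (3 - ½*¼)/(6*28*11 + (-203 + 16709)) = (3 - ⅛)/(1848 + 16506) = (23/8)/18354 = (23/8)*(1/18354) = 1/6384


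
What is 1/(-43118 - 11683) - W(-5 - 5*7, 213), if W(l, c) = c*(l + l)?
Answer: 933809039/54801 ≈ 17040.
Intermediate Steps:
W(l, c) = 2*c*l (W(l, c) = c*(2*l) = 2*c*l)
1/(-43118 - 11683) - W(-5 - 5*7, 213) = 1/(-43118 - 11683) - 2*213*(-5 - 5*7) = 1/(-54801) - 2*213*(-5 - 35) = -1/54801 - 2*213*(-40) = -1/54801 - 1*(-17040) = -1/54801 + 17040 = 933809039/54801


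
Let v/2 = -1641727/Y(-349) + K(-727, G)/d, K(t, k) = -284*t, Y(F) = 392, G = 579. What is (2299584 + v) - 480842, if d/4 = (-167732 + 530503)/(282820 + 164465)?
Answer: 137772956313795/71103116 ≈ 1.9377e+6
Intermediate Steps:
d = 1451084/447285 (d = 4*((-167732 + 530503)/(282820 + 164465)) = 4*(362771/447285) = 1451084/447285 ≈ 3.2442)
v = 8454732913723/71103116 (v = 2*(-1641727/392 + (-284*(-727))/(1451084/447285)) = 2*(-1641727*1/392 + 206468*(447285/1451084)) = 2*(-1641727/392 + 23087509845/362771) = 2*(8454732913723/142206232) = 8454732913723/71103116 ≈ 1.1891e+5)
(2299584 + v) - 480842 = (2299584 + 8454732913723/71103116) - 480842 = 171962320817467/71103116 - 480842 = 137772956313795/71103116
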